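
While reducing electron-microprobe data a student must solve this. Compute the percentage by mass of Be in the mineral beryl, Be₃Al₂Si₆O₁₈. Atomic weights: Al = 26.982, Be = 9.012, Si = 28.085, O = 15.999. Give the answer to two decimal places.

Formula mass = 3×9.012 + 2×26.982 + 6×28.085 + 18×15.999 = 537.492 g/mol, of which 27.036 g is Be.
So Be makes up 27.036/537.492 = 0.0503 of the mass, i.e. 5.03%.

5.03 mass %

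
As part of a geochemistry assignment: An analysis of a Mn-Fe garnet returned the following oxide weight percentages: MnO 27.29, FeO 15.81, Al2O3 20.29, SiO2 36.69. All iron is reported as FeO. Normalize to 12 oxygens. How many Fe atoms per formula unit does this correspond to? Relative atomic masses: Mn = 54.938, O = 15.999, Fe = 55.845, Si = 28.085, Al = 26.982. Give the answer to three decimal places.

1.090 Fe apfu

MnO (M=70.937): mol = 0.38471; Mn = 0.38471, O = 0.38471.
FeO (M=71.844): mol = 0.22006; Fe = 0.22006, O = 0.22006.
Al2O3 (M=101.961): mol = 0.19900; Al = 0.39800, O = 0.59700.
SiO2 (M=60.083): mol = 0.61066; Si = 0.61066, O = 1.22132.
ΣO = 2.42309; factor = 12/ΣO = 4.95235.
Fe apfu = 0.22006 × 4.95235 = 1.090.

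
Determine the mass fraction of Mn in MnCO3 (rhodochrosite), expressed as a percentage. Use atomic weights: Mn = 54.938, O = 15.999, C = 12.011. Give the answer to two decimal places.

47.79 wt%

Formula mass = 1*54.938 + 1*12.011 + 3*15.999 = 114.946 g/mol, of which 54.938 g is Mn.
So Mn makes up 54.938/114.946 = 0.4779 of the mass, i.e. 47.79%.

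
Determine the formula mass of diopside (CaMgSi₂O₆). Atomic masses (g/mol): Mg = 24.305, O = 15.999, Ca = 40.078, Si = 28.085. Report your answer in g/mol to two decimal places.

The formula mass is the sum 1×40.078 + 1×24.305 + 2×28.085 + 6×15.999.

216.55 g/mol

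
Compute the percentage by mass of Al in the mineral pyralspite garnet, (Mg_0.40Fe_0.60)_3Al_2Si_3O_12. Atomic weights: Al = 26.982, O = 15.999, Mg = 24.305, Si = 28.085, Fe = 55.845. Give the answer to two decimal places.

11.73 wt%

Formula mass = 1.20×24.305 + 1.80×55.845 + 2×26.982 + 3×28.085 + 12×15.999 = 459.894 g/mol, of which 53.964 g is Al.
So Al makes up 53.964/459.894 = 0.1173 of the mass, i.e. 11.73%.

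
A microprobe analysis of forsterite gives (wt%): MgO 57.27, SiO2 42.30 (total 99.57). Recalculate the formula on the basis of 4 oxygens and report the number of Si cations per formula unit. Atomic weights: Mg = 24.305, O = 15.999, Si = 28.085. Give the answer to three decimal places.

0.995 Si apfu

57.27 wt% MgO ÷ 40.304 g/mol = 1.42095 mol, giving 1.42095 Mg and 1.42095 O.
42.30 wt% SiO2 ÷ 60.083 g/mol = 0.70403 mol, giving 0.70403 Si and 1.40806 O.
Oxygen sums to 2.82901; scaling by 4/2.82901 = 1.41392 puts the formula on 4 O.
Si: 0.70403 × 1.41392 = 0.995 atoms per formula unit.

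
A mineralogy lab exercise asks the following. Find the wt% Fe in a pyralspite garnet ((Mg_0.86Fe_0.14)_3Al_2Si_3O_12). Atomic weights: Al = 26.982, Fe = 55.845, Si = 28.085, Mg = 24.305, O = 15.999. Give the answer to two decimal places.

M((Mg_0.86Fe_0.14)_3Al_2Si_3O_12) = 416.369 g/mol.
Fe contributes 0.42 × 55.845 = 23.455 g per mole.
23.455/416.369 = 0.0563 → 5.63%.

5.63 mass %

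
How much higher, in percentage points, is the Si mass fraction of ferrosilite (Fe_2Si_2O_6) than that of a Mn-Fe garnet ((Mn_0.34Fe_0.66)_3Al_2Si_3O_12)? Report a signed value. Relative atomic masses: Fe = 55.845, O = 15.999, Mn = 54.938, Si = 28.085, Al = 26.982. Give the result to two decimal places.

4.33 percentage points

Si in Fe_2Si_2O_6: molar mass 263.854 g/mol; 2×28.085 = 56.170 g → 21.29 wt%.
Si in (Mn_0.34Fe_0.66)_3Al_2Si_3O_12: molar mass 496.817 g/mol; 3×28.085 = 84.255 g → 16.96 wt%.
Difference = 21.29 − 16.96 = 4.33 percentage points.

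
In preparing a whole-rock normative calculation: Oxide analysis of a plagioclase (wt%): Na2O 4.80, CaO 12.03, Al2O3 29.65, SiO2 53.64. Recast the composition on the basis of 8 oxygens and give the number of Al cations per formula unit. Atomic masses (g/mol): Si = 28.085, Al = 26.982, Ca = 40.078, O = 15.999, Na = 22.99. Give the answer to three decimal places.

4.80 wt% Na2O ÷ 61.979 g/mol = 0.07745 mol, giving 0.15490 Na and 0.07745 O.
12.03 wt% CaO ÷ 56.077 g/mol = 0.21453 mol, giving 0.21453 Ca and 0.21453 O.
29.65 wt% Al2O3 ÷ 101.961 g/mol = 0.29080 mol, giving 0.58160 Al and 0.87240 O.
53.64 wt% SiO2 ÷ 60.083 g/mol = 0.89277 mol, giving 0.89277 Si and 1.78554 O.
Oxygen sums to 2.94992; scaling by 8/2.94992 = 2.71194 puts the formula on 8 O.
Al: 0.58160 × 2.71194 = 1.577 atoms per formula unit.

1.577 Al apfu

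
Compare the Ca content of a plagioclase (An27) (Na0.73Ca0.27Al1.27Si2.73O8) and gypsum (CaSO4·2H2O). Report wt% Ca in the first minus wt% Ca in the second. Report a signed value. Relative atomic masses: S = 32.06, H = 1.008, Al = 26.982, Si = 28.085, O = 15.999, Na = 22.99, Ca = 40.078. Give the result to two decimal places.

Ca in Na0.73Ca0.27Al1.27Si2.73O8: molar mass 266.535 g/mol; 0.27×40.078 = 10.821 g → 4.06 wt%.
Ca in CaSO4·2H2O: molar mass 172.164 g/mol; 1×40.078 = 40.078 g → 23.28 wt%.
Difference = 4.06 − 23.28 = -19.22 percentage points.

-19.22 percentage points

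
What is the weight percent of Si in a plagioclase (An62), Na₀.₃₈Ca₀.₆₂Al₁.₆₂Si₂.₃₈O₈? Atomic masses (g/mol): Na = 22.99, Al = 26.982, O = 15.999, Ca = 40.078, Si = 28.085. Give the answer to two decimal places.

Formula mass = 0.38·22.99 + 0.62·40.078 + 1.62·26.982 + 2.38·28.085 + 8·15.999 = 272.130 g/mol, of which 66.842 g is Si.
So Si makes up 66.842/272.130 = 0.2456 of the mass, i.e. 24.56%.

24.56 weight percent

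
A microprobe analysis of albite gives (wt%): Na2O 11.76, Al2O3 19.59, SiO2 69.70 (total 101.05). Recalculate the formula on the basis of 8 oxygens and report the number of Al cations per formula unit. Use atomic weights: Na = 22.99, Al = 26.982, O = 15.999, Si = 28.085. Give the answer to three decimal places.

Na2O (M=61.979): mol = 0.18974; Na = 0.37948, O = 0.18974.
Al2O3 (M=101.961): mol = 0.19213; Al = 0.38426, O = 0.57639.
SiO2 (M=60.083): mol = 1.16006; Si = 1.16006, O = 2.32012.
ΣO = 3.08625; factor = 8/ΣO = 2.59214.
Al apfu = 0.38426 × 2.59214 = 0.996.

0.996 Al apfu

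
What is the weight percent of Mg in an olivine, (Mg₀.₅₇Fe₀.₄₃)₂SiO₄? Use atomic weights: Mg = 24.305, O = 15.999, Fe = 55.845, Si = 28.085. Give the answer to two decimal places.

16.51 weight percent

Formula mass = 1.14*24.305 + 0.86*55.845 + 1*28.085 + 4*15.999 = 167.815 g/mol, of which 27.708 g is Mg.
So Mg makes up 27.708/167.815 = 0.1651 of the mass, i.e. 16.51%.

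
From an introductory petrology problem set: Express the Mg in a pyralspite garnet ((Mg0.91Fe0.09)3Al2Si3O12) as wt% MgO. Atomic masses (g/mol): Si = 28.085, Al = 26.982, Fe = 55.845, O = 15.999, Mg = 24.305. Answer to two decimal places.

M((Mg0.91Fe0.09)3Al2Si3O12) = 411.638 g/mol; M(MgO) = 40.304 g/mol.
Moles MgO per formula unit = 2.73 Mg ÷ 1 = 2.7300.
MgO fraction = (2.7300 × 40.304) / 411.638 = 110.030/411.638 = 0.2673.

26.73 wt%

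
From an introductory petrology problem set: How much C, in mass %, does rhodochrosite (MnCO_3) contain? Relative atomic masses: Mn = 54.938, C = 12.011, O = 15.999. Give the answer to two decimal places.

10.45 mass %

Formula mass = 1×54.938 + 1×12.011 + 3×15.999 = 114.946 g/mol, of which 12.011 g is C.
So C makes up 12.011/114.946 = 0.1045 of the mass, i.e. 10.45%.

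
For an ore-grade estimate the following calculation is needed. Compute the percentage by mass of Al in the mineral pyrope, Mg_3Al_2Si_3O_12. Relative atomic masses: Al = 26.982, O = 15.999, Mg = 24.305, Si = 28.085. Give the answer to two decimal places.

13.39 mass %

Molar mass of Mg_3Al_2Si_3O_12: 3·24.305 + 2·26.982 + 3·28.085 + 12·15.999 = 403.122 g/mol.
Mass of Al per formula unit: 2 × 26.982 = 53.964 g.
Weight fraction Al = 53.964 / 403.122 = 0.1339.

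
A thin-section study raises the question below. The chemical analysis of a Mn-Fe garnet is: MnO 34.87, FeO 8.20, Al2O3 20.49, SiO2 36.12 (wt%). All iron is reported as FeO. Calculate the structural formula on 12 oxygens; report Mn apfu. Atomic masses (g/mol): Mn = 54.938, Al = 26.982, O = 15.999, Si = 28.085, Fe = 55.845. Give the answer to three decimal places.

2.447 Mn apfu

MnO (M=70.937): mol = 0.49156; Mn = 0.49156, O = 0.49156.
FeO (M=71.844): mol = 0.11414; Fe = 0.11414, O = 0.11414.
Al2O3 (M=101.961): mol = 0.20096; Al = 0.40192, O = 0.60288.
SiO2 (M=60.083): mol = 0.60117; Si = 0.60117, O = 1.20234.
ΣO = 2.41092; factor = 12/ΣO = 4.97735.
Mn apfu = 0.49156 × 4.97735 = 2.447.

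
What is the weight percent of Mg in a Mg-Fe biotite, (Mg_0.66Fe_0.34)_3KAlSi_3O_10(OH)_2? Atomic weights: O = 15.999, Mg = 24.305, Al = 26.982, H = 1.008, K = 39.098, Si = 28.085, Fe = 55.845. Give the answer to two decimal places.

10.71 weight percent

M((Mg_0.66Fe_0.34)_3KAlSi_3O_10(OH)_2) = 449.425 g/mol.
Mg contributes 1.98 × 24.305 = 48.124 g per mole.
48.124/449.425 = 0.1071 → 10.71%.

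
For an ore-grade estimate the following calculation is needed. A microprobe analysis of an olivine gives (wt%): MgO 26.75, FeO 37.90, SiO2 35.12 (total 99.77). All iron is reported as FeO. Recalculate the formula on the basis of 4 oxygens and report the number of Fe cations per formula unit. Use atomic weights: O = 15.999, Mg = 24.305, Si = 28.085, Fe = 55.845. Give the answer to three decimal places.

26.75 wt% MgO ÷ 40.304 g/mol = 0.66371 mol, giving 0.66371 Mg and 0.66371 O.
37.90 wt% FeO ÷ 71.844 g/mol = 0.52753 mol, giving 0.52753 Fe and 0.52753 O.
35.12 wt% SiO2 ÷ 60.083 g/mol = 0.58452 mol, giving 0.58452 Si and 1.16904 O.
Oxygen sums to 2.36028; scaling by 4/2.36028 = 1.69471 puts the formula on 4 O.
Fe: 0.52753 × 1.69471 = 0.894 atoms per formula unit.

0.894 Fe apfu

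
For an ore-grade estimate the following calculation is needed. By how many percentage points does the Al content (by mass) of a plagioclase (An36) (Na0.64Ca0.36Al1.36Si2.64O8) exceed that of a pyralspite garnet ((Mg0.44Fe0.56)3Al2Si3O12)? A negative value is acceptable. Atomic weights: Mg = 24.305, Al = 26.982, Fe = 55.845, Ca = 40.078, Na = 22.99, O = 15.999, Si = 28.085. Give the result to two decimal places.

M(Na0.64Ca0.36Al1.36Si2.64O8) = 267.974 g/mol, so wt% Al = 36.696/267.974 × 100 = 13.69%.
M((Mg0.44Fe0.56)3Al2Si3O12) = 456.109 g/mol, so wt% Al = 53.964/456.109 × 100 = 11.83%.
13.69 − 11.83 = 1.86 pp.

1.86 percentage points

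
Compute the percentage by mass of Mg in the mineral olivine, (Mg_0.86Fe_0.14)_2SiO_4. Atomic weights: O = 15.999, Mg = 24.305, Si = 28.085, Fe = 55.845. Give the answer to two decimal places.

27.96 weight percent

M((Mg_0.86Fe_0.14)_2SiO_4) = 149.522 g/mol.
Mg contributes 1.72 × 24.305 = 41.805 g per mole.
41.805/149.522 = 0.2796 → 27.96%.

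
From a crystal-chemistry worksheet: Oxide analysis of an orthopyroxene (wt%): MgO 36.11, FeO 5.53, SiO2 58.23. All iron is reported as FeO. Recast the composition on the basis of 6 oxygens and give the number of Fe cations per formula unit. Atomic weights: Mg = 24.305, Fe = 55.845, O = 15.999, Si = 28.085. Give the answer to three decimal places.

0.159 Fe apfu

MgO: 36.11/40.304 = 0.89594 mol → 0.89594 mol Mg, 0.89594 mol O.
FeO: 5.53/71.844 = 0.07697 mol → 0.07697 mol Fe, 0.07697 mol O.
SiO2: 58.23/60.083 = 0.96916 mol → 0.96916 mol Si, 1.93832 mol O.
Total oxygen = 2.91123 mol. Normalization factor = 6/2.91123 = 2.06098.
Fe per 6 O = 0.07697 × 2.06098 = 0.159.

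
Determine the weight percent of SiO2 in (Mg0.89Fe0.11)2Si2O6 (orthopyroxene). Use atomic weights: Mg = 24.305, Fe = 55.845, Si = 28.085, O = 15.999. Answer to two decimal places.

57.85 wt%

Formula mass = 207.713 g/mol.
2 Si → 2.0000 mol SiO2 per formula unit; M(SiO2) = 60.083, so SiO2 mass = 120.166 g.
120.166/207.713 × 100 = 57.85 wt%.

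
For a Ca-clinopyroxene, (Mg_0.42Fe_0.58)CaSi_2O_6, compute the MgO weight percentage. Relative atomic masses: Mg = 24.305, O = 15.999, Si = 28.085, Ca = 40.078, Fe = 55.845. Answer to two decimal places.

Formula mass = 234.840 g/mol.
0.42 Mg → 0.4200 mol MgO per formula unit; M(MgO) = 40.304, so MgO mass = 16.928 g.
16.928/234.840 × 100 = 7.21 wt%.

7.21 wt%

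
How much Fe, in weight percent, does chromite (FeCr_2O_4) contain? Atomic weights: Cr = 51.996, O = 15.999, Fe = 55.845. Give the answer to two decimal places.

24.95 weight percent

Molar mass of FeCr_2O_4: 1*55.845 + 2*51.996 + 4*15.999 = 223.833 g/mol.
Mass of Fe per formula unit: 1 × 55.845 = 55.845 g.
Weight fraction Fe = 55.845 / 223.833 = 0.2495.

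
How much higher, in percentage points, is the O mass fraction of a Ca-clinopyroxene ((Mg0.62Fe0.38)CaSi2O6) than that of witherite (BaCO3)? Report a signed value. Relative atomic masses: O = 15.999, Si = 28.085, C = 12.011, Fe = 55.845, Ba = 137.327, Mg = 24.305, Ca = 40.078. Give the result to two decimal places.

17.68 percentage points

First mineral: 95.994 g O in 228.532 g formula = 42.00 wt% O.
Second mineral: 47.997 g O in 197.335 g formula = 24.32 wt% O.
42.00% − 24.32% gives a difference of 17.68 percentage points.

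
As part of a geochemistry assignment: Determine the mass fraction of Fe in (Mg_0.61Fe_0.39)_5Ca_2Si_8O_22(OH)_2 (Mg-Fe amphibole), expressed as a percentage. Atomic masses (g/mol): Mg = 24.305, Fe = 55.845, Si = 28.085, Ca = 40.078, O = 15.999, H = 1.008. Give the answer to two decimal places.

12.46 weight percent

Molar mass of (Mg_0.61Fe_0.39)_5Ca_2Si_8O_22(OH)_2: 3.05*24.305 + 1.95*55.845 + 2*40.078 + 8*28.085 + 24*15.999 + 2*1.008 = 873.856 g/mol.
Mass of Fe per formula unit: 1.95 × 55.845 = 108.898 g.
Weight fraction Fe = 108.898 / 873.856 = 0.1246.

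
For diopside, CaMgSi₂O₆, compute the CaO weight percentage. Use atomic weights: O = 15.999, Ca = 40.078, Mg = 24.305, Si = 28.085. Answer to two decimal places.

Molar mass of CaMgSi₂O₆ = 1·40.078 + 1·24.305 + 2·28.085 + 6·15.999 = 216.547 g/mol.
Each formula unit contains 1 Ca, equivalent to 1/1 = 1.0000 mol CaO.
M(CaO) = 1×40.078 + 1×15.999 = 56.077 g/mol.
Mass of CaO per formula unit = 1.0000 × 56.077 = 56.077 g.
CaO wt% = 56.077 / 216.547 × 100 = 25.90%.

25.90 wt%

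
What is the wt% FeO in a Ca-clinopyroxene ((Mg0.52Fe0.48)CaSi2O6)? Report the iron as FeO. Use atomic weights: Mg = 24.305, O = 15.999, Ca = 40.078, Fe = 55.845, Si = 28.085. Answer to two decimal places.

14.88 wt%

M((Mg0.52Fe0.48)CaSi2O6) = 231.686 g/mol; M(FeO) = 71.844 g/mol.
Moles FeO per formula unit = 0.48 Fe ÷ 1 = 0.4800.
FeO fraction = (0.4800 × 71.844) / 231.686 = 34.485/231.686 = 0.1488.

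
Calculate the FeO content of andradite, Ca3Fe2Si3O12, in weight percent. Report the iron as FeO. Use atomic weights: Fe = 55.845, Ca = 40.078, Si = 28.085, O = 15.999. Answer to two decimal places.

28.28 wt%

Molar mass of Ca3Fe2Si3O12 = 3*40.078 + 2*55.845 + 3*28.085 + 12*15.999 = 508.167 g/mol.
Each formula unit contains 2 Fe, equivalent to 2/1 = 2.0000 mol FeO.
M(FeO) = 1×55.845 + 1×15.999 = 71.844 g/mol.
Mass of FeO per formula unit = 2.0000 × 71.844 = 143.688 g.
FeO wt% = 143.688 / 508.167 × 100 = 28.28%.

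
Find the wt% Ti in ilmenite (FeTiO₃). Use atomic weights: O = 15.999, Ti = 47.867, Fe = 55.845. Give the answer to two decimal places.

31.55 weight percent

Formula mass = 1·55.845 + 1·47.867 + 3·15.999 = 151.709 g/mol, of which 47.867 g is Ti.
So Ti makes up 47.867/151.709 = 0.3155 of the mass, i.e. 31.55%.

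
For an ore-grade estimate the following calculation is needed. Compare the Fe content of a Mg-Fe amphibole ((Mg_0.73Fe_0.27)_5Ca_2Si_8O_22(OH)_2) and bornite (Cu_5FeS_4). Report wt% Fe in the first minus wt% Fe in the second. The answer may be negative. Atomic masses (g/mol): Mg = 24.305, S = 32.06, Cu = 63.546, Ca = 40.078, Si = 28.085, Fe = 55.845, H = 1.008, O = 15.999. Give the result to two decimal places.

First mineral: 75.391 g Fe in 854.932 g formula = 8.82 wt% Fe.
Second mineral: 55.845 g Fe in 501.815 g formula = 11.13 wt% Fe.
8.82% − 11.13% gives a difference of -2.31 percentage points.

-2.31 percentage points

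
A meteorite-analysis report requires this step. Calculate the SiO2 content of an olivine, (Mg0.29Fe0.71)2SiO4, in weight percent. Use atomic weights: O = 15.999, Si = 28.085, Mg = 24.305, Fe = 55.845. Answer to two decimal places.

Molar mass of (Mg0.29Fe0.71)2SiO4 = 0.58×24.305 + 1.42×55.845 + 1×28.085 + 4×15.999 = 185.478 g/mol.
Each formula unit contains 1 Si, equivalent to 1/1 = 1.0000 mol SiO2.
M(SiO2) = 1×28.085 + 2×15.999 = 60.083 g/mol.
Mass of SiO2 per formula unit = 1.0000 × 60.083 = 60.083 g.
SiO2 wt% = 60.083 / 185.478 × 100 = 32.39%.

32.39 wt%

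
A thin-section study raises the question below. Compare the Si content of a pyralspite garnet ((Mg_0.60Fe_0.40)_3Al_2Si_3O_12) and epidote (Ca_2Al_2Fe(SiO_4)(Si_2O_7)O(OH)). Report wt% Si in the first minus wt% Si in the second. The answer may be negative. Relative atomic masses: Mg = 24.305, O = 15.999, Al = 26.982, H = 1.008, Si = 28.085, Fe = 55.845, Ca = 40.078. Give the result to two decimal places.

First mineral: 84.255 g Si in 440.970 g formula = 19.11 wt% Si.
Second mineral: 84.255 g Si in 483.215 g formula = 17.44 wt% Si.
19.11% − 17.44% gives a difference of 1.67 percentage points.

1.67 percentage points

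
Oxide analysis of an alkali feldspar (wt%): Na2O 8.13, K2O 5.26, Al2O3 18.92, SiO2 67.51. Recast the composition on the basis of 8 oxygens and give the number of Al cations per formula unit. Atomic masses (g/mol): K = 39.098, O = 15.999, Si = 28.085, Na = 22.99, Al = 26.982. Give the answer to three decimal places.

Na2O (M=61.979): mol = 0.13117; Na = 0.26234, O = 0.13117.
K2O (M=94.195): mol = 0.05584; K = 0.11168, O = 0.05584.
Al2O3 (M=101.961): mol = 0.18556; Al = 0.37112, O = 0.55668.
SiO2 (M=60.083): mol = 1.12361; Si = 1.12361, O = 2.24722.
ΣO = 2.99091; factor = 8/ΣO = 2.67477.
Al apfu = 0.37112 × 2.67477 = 0.993.

0.993 Al apfu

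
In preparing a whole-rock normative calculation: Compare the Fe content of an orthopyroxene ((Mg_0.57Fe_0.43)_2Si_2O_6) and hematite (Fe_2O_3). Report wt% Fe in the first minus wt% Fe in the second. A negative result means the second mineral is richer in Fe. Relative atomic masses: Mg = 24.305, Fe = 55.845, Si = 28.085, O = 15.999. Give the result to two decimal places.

-48.87 percentage points

First mineral: 48.027 g Fe in 227.898 g formula = 21.07 wt% Fe.
Second mineral: 111.690 g Fe in 159.687 g formula = 69.94 wt% Fe.
21.07% − 69.94% gives a difference of -48.87 percentage points.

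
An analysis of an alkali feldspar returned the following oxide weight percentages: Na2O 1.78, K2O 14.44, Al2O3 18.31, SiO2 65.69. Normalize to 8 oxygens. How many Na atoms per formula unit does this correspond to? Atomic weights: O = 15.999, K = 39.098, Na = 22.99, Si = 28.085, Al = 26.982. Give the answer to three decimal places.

1.78 wt% Na2O ÷ 61.979 g/mol = 0.02872 mol, giving 0.05744 Na and 0.02872 O.
14.44 wt% K2O ÷ 94.195 g/mol = 0.15330 mol, giving 0.30660 K and 0.15330 O.
18.31 wt% Al2O3 ÷ 101.961 g/mol = 0.17958 mol, giving 0.35916 Al and 0.53874 O.
65.69 wt% SiO2 ÷ 60.083 g/mol = 1.09332 mol, giving 1.09332 Si and 2.18664 O.
Oxygen sums to 2.90740; scaling by 8/2.90740 = 2.75160 puts the formula on 8 O.
Na: 0.05744 × 2.75160 = 0.158 atoms per formula unit.

0.158 Na apfu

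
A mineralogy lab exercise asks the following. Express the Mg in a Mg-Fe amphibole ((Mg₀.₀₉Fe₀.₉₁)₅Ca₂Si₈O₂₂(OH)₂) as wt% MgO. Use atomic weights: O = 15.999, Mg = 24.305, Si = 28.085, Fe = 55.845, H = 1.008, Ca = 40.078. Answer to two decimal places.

1.90 wt%

Molar mass of (Mg₀.₀₉Fe₀.₉₁)₅Ca₂Si₈O₂₂(OH)₂ = 0.45·24.305 + 4.55·55.845 + 2·40.078 + 8·28.085 + 24·15.999 + 2·1.008 = 955.860 g/mol.
Each formula unit contains 0.45 Mg, equivalent to 0.45/1 = 0.4500 mol MgO.
M(MgO) = 1×24.305 + 1×15.999 = 40.304 g/mol.
Mass of MgO per formula unit = 0.4500 × 40.304 = 18.137 g.
MgO wt% = 18.137 / 955.860 × 100 = 1.90%.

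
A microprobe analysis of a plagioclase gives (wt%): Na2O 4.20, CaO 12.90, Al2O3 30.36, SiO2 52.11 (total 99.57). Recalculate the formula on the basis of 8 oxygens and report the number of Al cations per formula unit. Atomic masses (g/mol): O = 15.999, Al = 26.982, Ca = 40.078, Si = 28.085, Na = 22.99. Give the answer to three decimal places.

1.628 Al apfu

4.20 wt% Na2O ÷ 61.979 g/mol = 0.06776 mol, giving 0.13552 Na and 0.06776 O.
12.90 wt% CaO ÷ 56.077 g/mol = 0.23004 mol, giving 0.23004 Ca and 0.23004 O.
30.36 wt% Al2O3 ÷ 101.961 g/mol = 0.29776 mol, giving 0.59552 Al and 0.89328 O.
52.11 wt% SiO2 ÷ 60.083 g/mol = 0.86730 mol, giving 0.86730 Si and 1.73460 O.
Oxygen sums to 2.92568; scaling by 8/2.92568 = 2.73441 puts the formula on 8 O.
Al: 0.59552 × 2.73441 = 1.628 atoms per formula unit.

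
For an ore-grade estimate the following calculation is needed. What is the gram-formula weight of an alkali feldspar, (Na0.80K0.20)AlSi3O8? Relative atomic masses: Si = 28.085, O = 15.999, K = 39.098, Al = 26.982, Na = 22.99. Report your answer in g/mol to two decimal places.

265.44 g/mol

Na: 0.80 × 22.99 = 18.3920
K: 0.20 × 39.098 = 7.8196
Al: 1 × 26.982 = 26.9820
Si: 3 × 28.085 = 84.2550
O: 8 × 15.999 = 127.9920
Summing the contributions gives the formula mass.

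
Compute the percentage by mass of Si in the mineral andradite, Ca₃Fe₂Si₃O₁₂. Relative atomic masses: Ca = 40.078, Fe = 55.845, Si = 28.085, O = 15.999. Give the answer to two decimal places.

16.58 mass %

M(Ca₃Fe₂Si₃O₁₂) = 508.167 g/mol.
Si contributes 3 × 28.085 = 84.255 g per mole.
84.255/508.167 = 0.1658 → 16.58%.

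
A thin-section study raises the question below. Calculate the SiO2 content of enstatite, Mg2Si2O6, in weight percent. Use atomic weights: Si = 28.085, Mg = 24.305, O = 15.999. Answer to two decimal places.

59.85 wt%

M(Mg2Si2O6) = 200.774 g/mol; M(SiO2) = 60.083 g/mol.
Moles SiO2 per formula unit = 2 Si ÷ 1 = 2.0000.
SiO2 fraction = (2.0000 × 60.083) / 200.774 = 120.166/200.774 = 0.5985.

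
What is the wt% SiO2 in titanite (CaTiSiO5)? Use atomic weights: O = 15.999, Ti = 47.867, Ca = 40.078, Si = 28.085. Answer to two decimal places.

30.65 wt%

Formula mass = 196.025 g/mol.
1 Si → 1.0000 mol SiO2 per formula unit; M(SiO2) = 60.083, so SiO2 mass = 60.083 g.
60.083/196.025 × 100 = 30.65 wt%.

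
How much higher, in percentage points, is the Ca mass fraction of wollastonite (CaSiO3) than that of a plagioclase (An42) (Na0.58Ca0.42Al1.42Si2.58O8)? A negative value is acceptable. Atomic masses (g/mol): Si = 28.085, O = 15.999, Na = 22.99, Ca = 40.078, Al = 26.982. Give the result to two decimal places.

28.24 percentage points

First mineral: 40.078 g Ca in 116.160 g formula = 34.50 wt% Ca.
Second mineral: 16.833 g Ca in 268.933 g formula = 6.26 wt% Ca.
34.50% − 6.26% gives a difference of 28.24 percentage points.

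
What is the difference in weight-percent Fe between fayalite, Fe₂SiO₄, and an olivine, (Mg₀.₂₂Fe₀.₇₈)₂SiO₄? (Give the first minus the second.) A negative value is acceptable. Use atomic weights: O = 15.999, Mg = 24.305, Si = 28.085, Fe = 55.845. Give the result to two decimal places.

First mineral: 111.690 g Fe in 203.771 g formula = 54.81 wt% Fe.
Second mineral: 87.118 g Fe in 189.893 g formula = 45.88 wt% Fe.
54.81% − 45.88% gives a difference of 8.93 percentage points.

8.93 percentage points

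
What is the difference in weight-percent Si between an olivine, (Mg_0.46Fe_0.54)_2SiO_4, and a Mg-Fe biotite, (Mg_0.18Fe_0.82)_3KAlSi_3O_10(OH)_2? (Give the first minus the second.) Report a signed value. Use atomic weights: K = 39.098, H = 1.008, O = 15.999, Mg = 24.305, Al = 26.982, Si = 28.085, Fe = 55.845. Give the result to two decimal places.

Si in (Mg_0.46Fe_0.54)_2SiO_4: molar mass 174.754 g/mol; 1×28.085 = 28.085 g → 16.07 wt%.
Si in (Mg_0.18Fe_0.82)_3KAlSi_3O_10(OH)_2: molar mass 494.842 g/mol; 3×28.085 = 84.255 g → 17.03 wt%.
Difference = 16.07 − 17.03 = -0.96 percentage points.

-0.96 percentage points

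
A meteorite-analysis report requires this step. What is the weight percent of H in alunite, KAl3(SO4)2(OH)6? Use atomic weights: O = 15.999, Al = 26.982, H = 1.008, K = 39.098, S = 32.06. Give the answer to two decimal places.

1.46 wt%

Molar mass of KAl3(SO4)2(OH)6: 1×39.098 + 3×26.982 + 2×32.06 + 14×15.999 + 6×1.008 = 414.198 g/mol.
Mass of H per formula unit: 6 × 1.008 = 6.048 g.
Weight fraction H = 6.048 / 414.198 = 0.0146.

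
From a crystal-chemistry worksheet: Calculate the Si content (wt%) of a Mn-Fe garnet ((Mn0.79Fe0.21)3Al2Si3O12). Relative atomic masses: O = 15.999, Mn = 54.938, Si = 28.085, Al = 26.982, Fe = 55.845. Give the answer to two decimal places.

Molar mass of (Mn0.79Fe0.21)3Al2Si3O12: 2.37·54.938 + 0.63·55.845 + 2·26.982 + 3·28.085 + 12·15.999 = 495.592 g/mol.
Mass of Si per formula unit: 3 × 28.085 = 84.255 g.
Weight fraction Si = 84.255 / 495.592 = 0.1700.

17.00 wt%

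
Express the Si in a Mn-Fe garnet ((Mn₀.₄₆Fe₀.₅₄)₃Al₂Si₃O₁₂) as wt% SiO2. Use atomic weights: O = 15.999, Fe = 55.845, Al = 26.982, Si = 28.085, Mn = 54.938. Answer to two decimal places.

M((Mn₀.₄₆Fe₀.₅₄)₃Al₂Si₃O₁₂) = 496.490 g/mol; M(SiO2) = 60.083 g/mol.
Moles SiO2 per formula unit = 3 Si ÷ 1 = 3.0000.
SiO2 fraction = (3.0000 × 60.083) / 496.490 = 180.249/496.490 = 0.3630.

36.30 wt%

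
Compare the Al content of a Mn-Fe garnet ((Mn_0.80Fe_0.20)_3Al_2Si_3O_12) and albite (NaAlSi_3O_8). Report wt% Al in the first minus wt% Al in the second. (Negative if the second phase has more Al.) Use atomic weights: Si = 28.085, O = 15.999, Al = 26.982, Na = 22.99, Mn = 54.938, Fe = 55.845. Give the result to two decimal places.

M((Mn_0.80Fe_0.20)_3Al_2Si_3O_12) = 495.565 g/mol, so wt% Al = 53.964/495.565 × 100 = 10.89%.
M(NaAlSi_3O_8) = 262.219 g/mol, so wt% Al = 26.982/262.219 × 100 = 10.29%.
10.89 − 10.29 = 0.60 pp.

0.60 percentage points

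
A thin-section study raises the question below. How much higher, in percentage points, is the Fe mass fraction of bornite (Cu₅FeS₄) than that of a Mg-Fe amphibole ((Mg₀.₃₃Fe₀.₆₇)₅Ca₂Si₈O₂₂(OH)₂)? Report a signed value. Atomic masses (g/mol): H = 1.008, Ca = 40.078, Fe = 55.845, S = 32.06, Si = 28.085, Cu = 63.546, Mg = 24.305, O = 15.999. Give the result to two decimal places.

First mineral: 55.845 g Fe in 501.815 g formula = 11.13 wt% Fe.
Second mineral: 187.081 g Fe in 918.012 g formula = 20.38 wt% Fe.
11.13% − 20.38% gives a difference of -9.25 percentage points.

-9.25 percentage points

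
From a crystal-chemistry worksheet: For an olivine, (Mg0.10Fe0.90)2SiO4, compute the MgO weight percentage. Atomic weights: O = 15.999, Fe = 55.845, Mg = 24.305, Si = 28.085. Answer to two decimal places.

Molar mass of (Mg0.10Fe0.90)2SiO4 = 0.20*24.305 + 1.80*55.845 + 1*28.085 + 4*15.999 = 197.463 g/mol.
Each formula unit contains 0.20 Mg, equivalent to 0.20/1 = 0.2000 mol MgO.
M(MgO) = 1×24.305 + 1×15.999 = 40.304 g/mol.
Mass of MgO per formula unit = 0.2000 × 40.304 = 8.061 g.
MgO wt% = 8.061 / 197.463 × 100 = 4.08%.

4.08 wt%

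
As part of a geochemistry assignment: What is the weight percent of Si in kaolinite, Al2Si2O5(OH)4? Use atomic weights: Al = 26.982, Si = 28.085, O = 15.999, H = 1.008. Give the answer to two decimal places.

21.76 mass %

Molar mass of Al2Si2O5(OH)4: 2×26.982 + 2×28.085 + 9×15.999 + 4×1.008 = 258.157 g/mol.
Mass of Si per formula unit: 2 × 28.085 = 56.170 g.
Weight fraction Si = 56.170 / 258.157 = 0.2176.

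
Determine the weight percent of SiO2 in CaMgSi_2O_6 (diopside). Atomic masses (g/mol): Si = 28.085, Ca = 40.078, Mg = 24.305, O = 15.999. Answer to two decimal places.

M(CaMgSi_2O_6) = 216.547 g/mol; M(SiO2) = 60.083 g/mol.
Moles SiO2 per formula unit = 2 Si ÷ 1 = 2.0000.
SiO2 fraction = (2.0000 × 60.083) / 216.547 = 120.166/216.547 = 0.5549.

55.49 wt%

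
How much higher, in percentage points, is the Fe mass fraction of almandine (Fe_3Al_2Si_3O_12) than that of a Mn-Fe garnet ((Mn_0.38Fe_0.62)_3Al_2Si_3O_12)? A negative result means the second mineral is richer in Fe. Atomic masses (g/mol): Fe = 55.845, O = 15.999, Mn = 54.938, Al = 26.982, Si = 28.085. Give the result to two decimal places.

First mineral: 167.535 g Fe in 497.742 g formula = 33.66 wt% Fe.
Second mineral: 103.872 g Fe in 496.708 g formula = 20.91 wt% Fe.
33.66% − 20.91% gives a difference of 12.75 percentage points.

12.75 percentage points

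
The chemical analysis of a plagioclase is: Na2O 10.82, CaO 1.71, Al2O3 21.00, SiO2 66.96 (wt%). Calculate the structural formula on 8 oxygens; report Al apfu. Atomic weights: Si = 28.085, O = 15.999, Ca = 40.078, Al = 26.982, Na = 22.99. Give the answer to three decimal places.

1.080 Al apfu

Na2O (M=61.979): mol = 0.17458; Na = 0.34916, O = 0.17458.
CaO (M=56.077): mol = 0.03049; Ca = 0.03049, O = 0.03049.
Al2O3 (M=101.961): mol = 0.20596; Al = 0.41192, O = 0.61788.
SiO2 (M=60.083): mol = 1.11446; Si = 1.11446, O = 2.22892.
ΣO = 3.05187; factor = 8/ΣO = 2.62134.
Al apfu = 0.41192 × 2.62134 = 1.080.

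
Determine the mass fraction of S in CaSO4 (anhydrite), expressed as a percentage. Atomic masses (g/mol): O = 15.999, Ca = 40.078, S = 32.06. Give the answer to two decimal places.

23.55 wt%

Formula mass = 1*40.078 + 1*32.06 + 4*15.999 = 136.134 g/mol, of which 32.060 g is S.
So S makes up 32.060/136.134 = 0.2355 of the mass, i.e. 23.55%.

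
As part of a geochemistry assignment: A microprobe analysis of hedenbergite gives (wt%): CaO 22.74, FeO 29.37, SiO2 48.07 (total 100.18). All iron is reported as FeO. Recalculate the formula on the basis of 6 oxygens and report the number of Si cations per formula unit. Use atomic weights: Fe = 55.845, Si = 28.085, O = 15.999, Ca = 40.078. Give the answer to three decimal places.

CaO (M=56.077): mol = 0.40551; Ca = 0.40551, O = 0.40551.
FeO (M=71.844): mol = 0.40880; Fe = 0.40880, O = 0.40880.
SiO2 (M=60.083): mol = 0.80006; Si = 0.80006, O = 1.60012.
ΣO = 2.41443; factor = 6/ΣO = 2.48506.
Si apfu = 0.80006 × 2.48506 = 1.988.

1.988 Si apfu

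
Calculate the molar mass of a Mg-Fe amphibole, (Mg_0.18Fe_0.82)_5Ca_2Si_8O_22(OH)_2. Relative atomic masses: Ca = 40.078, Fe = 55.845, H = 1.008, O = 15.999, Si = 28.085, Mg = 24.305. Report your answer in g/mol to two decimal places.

The formula mass is the sum 0.90×24.305 + 4.10×55.845 + 2×40.078 + 8×28.085 + 24×15.999 + 2×1.008.

941.67 g/mol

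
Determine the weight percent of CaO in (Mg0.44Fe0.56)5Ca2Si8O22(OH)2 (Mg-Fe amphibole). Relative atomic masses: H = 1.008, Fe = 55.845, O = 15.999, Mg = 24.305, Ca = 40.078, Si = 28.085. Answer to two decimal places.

Molar mass of (Mg0.44Fe0.56)5Ca2Si8O22(OH)2 = 2.20*24.305 + 2.80*55.845 + 2*40.078 + 8*28.085 + 24*15.999 + 2*1.008 = 900.665 g/mol.
Each formula unit contains 2 Ca, equivalent to 2/1 = 2.0000 mol CaO.
M(CaO) = 1×40.078 + 1×15.999 = 56.077 g/mol.
Mass of CaO per formula unit = 2.0000 × 56.077 = 112.154 g.
CaO wt% = 112.154 / 900.665 × 100 = 12.45%.

12.45 wt%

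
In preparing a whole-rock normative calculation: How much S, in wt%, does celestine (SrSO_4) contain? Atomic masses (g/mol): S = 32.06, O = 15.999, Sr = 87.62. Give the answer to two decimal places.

Formula mass = 1·87.62 + 1·32.06 + 4·15.999 = 183.676 g/mol, of which 32.060 g is S.
So S makes up 32.060/183.676 = 0.1745 of the mass, i.e. 17.45%.

17.45 wt%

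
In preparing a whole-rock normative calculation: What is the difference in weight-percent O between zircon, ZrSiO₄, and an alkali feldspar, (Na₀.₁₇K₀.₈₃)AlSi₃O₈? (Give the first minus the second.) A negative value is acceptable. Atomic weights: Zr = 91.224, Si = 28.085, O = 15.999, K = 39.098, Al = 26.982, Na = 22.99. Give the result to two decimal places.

First mineral: 63.996 g O in 183.305 g formula = 34.91 wt% O.
Second mineral: 127.992 g O in 275.589 g formula = 46.44 wt% O.
34.91% − 46.44% gives a difference of -11.53 percentage points.

-11.53 percentage points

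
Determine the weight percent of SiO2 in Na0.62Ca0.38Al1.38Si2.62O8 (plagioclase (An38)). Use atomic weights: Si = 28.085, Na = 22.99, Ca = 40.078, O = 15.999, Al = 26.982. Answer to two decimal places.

M(Na0.62Ca0.38Al1.38Si2.62O8) = 268.293 g/mol; M(SiO2) = 60.083 g/mol.
Moles SiO2 per formula unit = 2.62 Si ÷ 1 = 2.6200.
SiO2 fraction = (2.6200 × 60.083) / 268.293 = 157.417/268.293 = 0.5867.

58.67 wt%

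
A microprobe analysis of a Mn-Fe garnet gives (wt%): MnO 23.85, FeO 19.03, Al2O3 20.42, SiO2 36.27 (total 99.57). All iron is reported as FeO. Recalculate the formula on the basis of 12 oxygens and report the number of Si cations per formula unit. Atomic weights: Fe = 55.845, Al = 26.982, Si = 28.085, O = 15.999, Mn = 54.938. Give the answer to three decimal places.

MnO: 23.85/70.937 = 0.33621 mol → 0.33621 mol Mn, 0.33621 mol O.
FeO: 19.03/71.844 = 0.26488 mol → 0.26488 mol Fe, 0.26488 mol O.
Al2O3: 20.42/101.961 = 0.20027 mol → 0.40054 mol Al, 0.60081 mol O.
SiO2: 36.27/60.083 = 0.60366 mol → 0.60366 mol Si, 1.20732 mol O.
Total oxygen = 2.40922 mol. Normalization factor = 12/2.40922 = 4.98087.
Si per 12 O = 0.60366 × 4.98087 = 3.007.

3.007 Si apfu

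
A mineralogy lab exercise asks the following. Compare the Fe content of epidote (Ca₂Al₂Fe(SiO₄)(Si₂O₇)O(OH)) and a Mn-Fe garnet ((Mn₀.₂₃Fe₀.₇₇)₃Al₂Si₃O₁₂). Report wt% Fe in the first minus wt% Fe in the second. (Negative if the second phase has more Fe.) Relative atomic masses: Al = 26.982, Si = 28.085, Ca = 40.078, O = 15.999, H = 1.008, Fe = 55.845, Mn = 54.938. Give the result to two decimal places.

First mineral: 55.845 g Fe in 483.215 g formula = 11.56 wt% Fe.
Second mineral: 129.002 g Fe in 497.116 g formula = 25.95 wt% Fe.
11.56% − 25.95% gives a difference of -14.39 percentage points.

-14.39 percentage points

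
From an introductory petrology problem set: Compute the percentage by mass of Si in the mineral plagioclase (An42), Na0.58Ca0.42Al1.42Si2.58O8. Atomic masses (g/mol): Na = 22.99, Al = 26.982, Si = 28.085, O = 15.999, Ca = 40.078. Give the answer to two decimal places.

26.94 weight percent

Formula mass = 0.58×22.99 + 0.42×40.078 + 1.42×26.982 + 2.58×28.085 + 8×15.999 = 268.933 g/mol, of which 72.459 g is Si.
So Si makes up 72.459/268.933 = 0.2694 of the mass, i.e. 26.94%.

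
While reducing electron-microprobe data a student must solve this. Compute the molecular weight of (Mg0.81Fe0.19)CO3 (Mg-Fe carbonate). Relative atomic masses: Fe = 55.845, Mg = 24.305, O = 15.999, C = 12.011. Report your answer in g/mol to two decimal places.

90.31 g/mol

The formula mass is the sum 0.81*24.305 + 0.19*55.845 + 1*12.011 + 3*15.999.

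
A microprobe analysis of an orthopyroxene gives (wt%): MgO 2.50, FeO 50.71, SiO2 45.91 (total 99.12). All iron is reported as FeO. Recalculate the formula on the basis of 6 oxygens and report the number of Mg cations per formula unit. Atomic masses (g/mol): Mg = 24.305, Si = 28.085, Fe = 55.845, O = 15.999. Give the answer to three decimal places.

2.50 wt% MgO ÷ 40.304 g/mol = 0.06203 mol, giving 0.06203 Mg and 0.06203 O.
50.71 wt% FeO ÷ 71.844 g/mol = 0.70583 mol, giving 0.70583 Fe and 0.70583 O.
45.91 wt% SiO2 ÷ 60.083 g/mol = 0.76411 mol, giving 0.76411 Si and 1.52822 O.
Oxygen sums to 2.29608; scaling by 6/2.29608 = 2.61315 puts the formula on 6 O.
Mg: 0.06203 × 2.61315 = 0.162 atoms per formula unit.

0.162 Mg apfu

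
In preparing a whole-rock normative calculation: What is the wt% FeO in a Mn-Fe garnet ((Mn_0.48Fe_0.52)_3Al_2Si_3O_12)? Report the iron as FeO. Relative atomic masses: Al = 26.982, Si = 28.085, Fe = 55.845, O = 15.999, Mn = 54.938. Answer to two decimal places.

Formula mass = 496.436 g/mol.
1.56 Fe → 1.5600 mol FeO per formula unit; M(FeO) = 71.844, so FeO mass = 112.077 g.
112.077/496.436 × 100 = 22.58 wt%.

22.58 wt%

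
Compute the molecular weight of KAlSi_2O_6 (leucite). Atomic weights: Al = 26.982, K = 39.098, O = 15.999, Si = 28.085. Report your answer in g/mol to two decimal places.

The formula mass is the sum 1*39.098 + 1*26.982 + 2*28.085 + 6*15.999.

218.24 g/mol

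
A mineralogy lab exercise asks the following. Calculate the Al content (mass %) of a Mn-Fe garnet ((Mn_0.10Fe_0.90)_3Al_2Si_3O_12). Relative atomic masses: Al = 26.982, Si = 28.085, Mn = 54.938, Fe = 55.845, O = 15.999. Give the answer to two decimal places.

Formula mass = 0.30×54.938 + 2.70×55.845 + 2×26.982 + 3×28.085 + 12×15.999 = 497.470 g/mol, of which 53.964 g is Al.
So Al makes up 53.964/497.470 = 0.1085 of the mass, i.e. 10.85%.

10.85 mass %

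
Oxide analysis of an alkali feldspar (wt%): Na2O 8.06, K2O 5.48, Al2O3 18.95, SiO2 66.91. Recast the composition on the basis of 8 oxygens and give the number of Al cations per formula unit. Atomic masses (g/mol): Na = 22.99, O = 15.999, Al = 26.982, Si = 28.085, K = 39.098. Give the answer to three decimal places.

Na2O (M=61.979): mol = 0.13004; Na = 0.26008, O = 0.13004.
K2O (M=94.195): mol = 0.05818; K = 0.11636, O = 0.05818.
Al2O3 (M=101.961): mol = 0.18586; Al = 0.37172, O = 0.55758.
SiO2 (M=60.083): mol = 1.11363; Si = 1.11363, O = 2.22726.
ΣO = 2.97306; factor = 8/ΣO = 2.69083.
Al apfu = 0.37172 × 2.69083 = 1.000.

1.000 Al apfu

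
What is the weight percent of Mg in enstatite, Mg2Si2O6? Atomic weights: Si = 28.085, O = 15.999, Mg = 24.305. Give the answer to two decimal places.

M(Mg2Si2O6) = 200.774 g/mol.
Mg contributes 2 × 24.305 = 48.610 g per mole.
48.610/200.774 = 0.2421 → 24.21%.

24.21 weight percent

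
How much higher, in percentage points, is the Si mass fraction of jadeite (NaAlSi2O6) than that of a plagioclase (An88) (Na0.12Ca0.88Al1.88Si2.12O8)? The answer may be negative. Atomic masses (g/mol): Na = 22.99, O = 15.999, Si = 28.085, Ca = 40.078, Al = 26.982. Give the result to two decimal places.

M(NaAlSi2O6) = 202.136 g/mol, so wt% Si = 56.170/202.136 × 100 = 27.79%.
M(Na0.12Ca0.88Al1.88Si2.12O8) = 276.286 g/mol, so wt% Si = 59.540/276.286 × 100 = 21.55%.
27.79 − 21.55 = 6.24 pp.

6.24 percentage points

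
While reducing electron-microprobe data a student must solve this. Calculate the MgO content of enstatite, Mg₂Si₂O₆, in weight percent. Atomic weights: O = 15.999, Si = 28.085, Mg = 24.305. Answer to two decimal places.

Molar mass of Mg₂Si₂O₆ = 2×24.305 + 2×28.085 + 6×15.999 = 200.774 g/mol.
Each formula unit contains 2 Mg, equivalent to 2/1 = 2.0000 mol MgO.
M(MgO) = 1×24.305 + 1×15.999 = 40.304 g/mol.
Mass of MgO per formula unit = 2.0000 × 40.304 = 80.608 g.
MgO wt% = 80.608 / 200.774 × 100 = 40.15%.

40.15 wt%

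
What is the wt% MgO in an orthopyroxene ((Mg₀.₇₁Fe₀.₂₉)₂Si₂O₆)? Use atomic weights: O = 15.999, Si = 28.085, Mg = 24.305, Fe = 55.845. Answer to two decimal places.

Formula mass = 219.067 g/mol.
1.42 Mg → 1.4200 mol MgO per formula unit; M(MgO) = 40.304, so MgO mass = 57.232 g.
57.232/219.067 × 100 = 26.13 wt%.

26.13 wt%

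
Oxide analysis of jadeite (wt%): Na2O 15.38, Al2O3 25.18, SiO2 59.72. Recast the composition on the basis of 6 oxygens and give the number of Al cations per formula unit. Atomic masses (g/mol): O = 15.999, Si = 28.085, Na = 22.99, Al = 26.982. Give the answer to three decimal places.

0.995 Al apfu

Na2O: 15.38/61.979 = 0.24815 mol → 0.49630 mol Na, 0.24815 mol O.
Al2O3: 25.18/101.961 = 0.24696 mol → 0.49392 mol Al, 0.74088 mol O.
SiO2: 59.72/60.083 = 0.99396 mol → 0.99396 mol Si, 1.98792 mol O.
Total oxygen = 2.97695 mol. Normalization factor = 6/2.97695 = 2.01549.
Al per 6 O = 0.49392 × 2.01549 = 0.995.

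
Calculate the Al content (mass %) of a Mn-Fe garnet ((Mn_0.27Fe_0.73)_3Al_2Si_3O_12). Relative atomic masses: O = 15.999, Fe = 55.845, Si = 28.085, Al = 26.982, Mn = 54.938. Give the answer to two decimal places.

10.86 mass %

Molar mass of (Mn_0.27Fe_0.73)_3Al_2Si_3O_12: 0.81×54.938 + 2.19×55.845 + 2×26.982 + 3×28.085 + 12×15.999 = 497.007 g/mol.
Mass of Al per formula unit: 2 × 26.982 = 53.964 g.
Weight fraction Al = 53.964 / 497.007 = 0.1086.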